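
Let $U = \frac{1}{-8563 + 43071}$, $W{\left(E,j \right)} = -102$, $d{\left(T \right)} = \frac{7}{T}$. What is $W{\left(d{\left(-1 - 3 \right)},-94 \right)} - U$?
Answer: $- \frac{3519817}{34508} \approx -102.0$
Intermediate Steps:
$U = \frac{1}{34508} \approx 2.8979 \cdot 10^{-5}$
$W{\left(d{\left(-1 - 3 \right)},-94 \right)} - U = -102 - \frac{1}{34508} = - \frac{3519817}{34508}$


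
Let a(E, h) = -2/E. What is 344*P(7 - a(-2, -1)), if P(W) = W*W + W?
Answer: 14448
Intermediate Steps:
P(W) = W + W**2 (P(W) = W**2 + W = W + W**2)
344*P(7 - a(-2, -1)) = 344*((7 - (-2)/(-2))*(1 + (7 - (-2)/(-2)))) = 344*((7 - (-2)*(-1)/2)*(1 + (7 - (-2)*(-1)/2))) = 344*((7 - 1*1)*(1 + (7 - 1*1))) = 344*((7 - 1)*(1 + (7 - 1))) = 344*(6*(1 + 6)) = 344*(6*7) = 344*42 = 14448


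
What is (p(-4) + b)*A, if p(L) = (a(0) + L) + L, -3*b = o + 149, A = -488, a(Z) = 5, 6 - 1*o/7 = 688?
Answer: -2252608/3 ≈ -7.5087e+5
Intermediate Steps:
o = -4774 (o = 42 - 7*688 = 42 - 4816 = -4774)
b = 4625/3 (b = -(-4774 + 149)/3 = -⅓*(-4625) = 4625/3 ≈ 1541.7)
p(L) = 5 + 2*L (p(L) = (5 + L) + L = 5 + 2*L)
(p(-4) + b)*A = ((5 + 2*(-4)) + 4625/3)*(-488) = ((5 - 8) + 4625/3)*(-488) = (-3 + 4625/3)*(-488) = (4616/3)*(-488) = -2252608/3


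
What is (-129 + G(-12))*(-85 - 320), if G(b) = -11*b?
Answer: -1215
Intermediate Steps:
(-129 + G(-12))*(-85 - 320) = (-129 - 11*(-12))*(-85 - 320) = (-129 + 132)*(-405) = 3*(-405) = -1215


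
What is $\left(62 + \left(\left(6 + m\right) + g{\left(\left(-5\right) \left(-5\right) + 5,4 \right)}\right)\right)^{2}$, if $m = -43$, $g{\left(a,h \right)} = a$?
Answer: $3025$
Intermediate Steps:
$\left(62 + \left(\left(6 + m\right) + g{\left(\left(-5\right) \left(-5\right) + 5,4 \right)}\right)\right)^{2} = \left(62 + \left(\left(6 - 43\right) + \left(\left(-5\right) \left(-5\right) + 5\right)\right)\right)^{2} = \left(62 + \left(-37 + \left(25 + 5\right)\right)\right)^{2} = \left(62 + \left(-37 + 30\right)\right)^{2} = \left(62 - 7\right)^{2} = 55^{2} = 3025$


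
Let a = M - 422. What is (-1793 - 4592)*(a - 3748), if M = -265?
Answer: 28317475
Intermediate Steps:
a = -687 (a = -265 - 422 = -687)
(-1793 - 4592)*(a - 3748) = (-1793 - 4592)*(-687 - 3748) = -6385*(-4435) = 28317475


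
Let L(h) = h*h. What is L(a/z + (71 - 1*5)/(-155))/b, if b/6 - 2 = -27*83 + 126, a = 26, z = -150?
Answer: -1940449/68532513750 ≈ -2.8314e-5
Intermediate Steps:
b = -12678 (b = 12 + 6*(-27*83 + 126) = 12 + 6*(-2241 + 126) = 12 + 6*(-2115) = 12 - 12690 = -12678)
L(h) = h²
L(a/z + (71 - 1*5)/(-155))/b = (26/(-150) + (71 - 1*5)/(-155))²/(-12678) = (26*(-1/150) + (71 - 5)*(-1/155))²*(-1/12678) = (-13/75 + 66*(-1/155))²*(-1/12678) = (-13/75 - 66/155)²*(-1/12678) = (-1393/2325)²*(-1/12678) = (1940449/5405625)*(-1/12678) = -1940449/68532513750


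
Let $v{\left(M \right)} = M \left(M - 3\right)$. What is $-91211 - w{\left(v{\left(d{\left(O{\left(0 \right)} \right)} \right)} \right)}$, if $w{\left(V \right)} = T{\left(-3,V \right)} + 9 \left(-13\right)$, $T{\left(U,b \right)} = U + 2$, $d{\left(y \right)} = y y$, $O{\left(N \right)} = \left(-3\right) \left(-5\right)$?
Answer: $-91093$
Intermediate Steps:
$O{\left(N \right)} = 15$
$d{\left(y \right)} = y^{2}$
$v{\left(M \right)} = M \left(-3 + M\right)$
$T{\left(U,b \right)} = 2 + U$
$w{\left(V \right)} = -118$ ($w{\left(V \right)} = \left(2 - 3\right) + 9 \left(-13\right) = -1 - 117 = -118$)
$-91211 - w{\left(v{\left(d{\left(O{\left(0 \right)} \right)} \right)} \right)} = -91211 - -118 = -91211 + 118 = -91093$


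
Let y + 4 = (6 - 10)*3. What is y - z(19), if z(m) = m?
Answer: -35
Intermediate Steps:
y = -16 (y = -4 + (6 - 10)*3 = -4 - 4*3 = -4 - 12 = -16)
y - z(19) = -16 - 1*19 = -16 - 19 = -35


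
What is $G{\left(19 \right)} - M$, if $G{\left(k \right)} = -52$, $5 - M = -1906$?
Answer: $-1963$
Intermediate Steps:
$M = 1911$ ($M = 5 - -1906 = 5 + 1906 = 1911$)
$G{\left(19 \right)} - M = -52 - 1911 = -1963$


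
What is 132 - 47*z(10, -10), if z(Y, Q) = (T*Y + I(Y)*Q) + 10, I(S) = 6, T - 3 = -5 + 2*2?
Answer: 1542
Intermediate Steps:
T = 2 (T = 3 + (-5 + 2*2) = 3 + (-5 + 4) = 3 - 1 = 2)
z(Y, Q) = 10 + 2*Y + 6*Q (z(Y, Q) = (2*Y + 6*Q) + 10 = 10 + 2*Y + 6*Q)
132 - 47*z(10, -10) = 132 - 47*(10 + 2*10 + 6*(-10)) = 132 - 47*(10 + 20 - 60) = 132 - 47*(-30) = 132 + 1410 = 1542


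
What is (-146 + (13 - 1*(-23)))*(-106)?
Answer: 11660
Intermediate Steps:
(-146 + (13 - 1*(-23)))*(-106) = (-146 + (13 + 23))*(-106) = (-146 + 36)*(-106) = -110*(-106) = 11660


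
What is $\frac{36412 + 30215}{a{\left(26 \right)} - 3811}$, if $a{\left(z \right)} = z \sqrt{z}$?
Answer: $- \frac{253915497}{14506145} - \frac{1732302 \sqrt{26}}{14506145} \approx -18.113$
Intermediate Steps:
$a{\left(z \right)} = z^{\frac{3}{2}}$
$\frac{36412 + 30215}{a{\left(26 \right)} - 3811} = \frac{36412 + 30215}{26^{\frac{3}{2}} - 3811} = \frac{66627}{26 \sqrt{26} - 3811} = \frac{66627}{-3811 + 26 \sqrt{26}}$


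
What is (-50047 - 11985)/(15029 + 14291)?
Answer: -7754/3665 ≈ -2.1157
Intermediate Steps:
(-50047 - 11985)/(15029 + 14291) = -62032/29320 = -62032*1/29320 = -7754/3665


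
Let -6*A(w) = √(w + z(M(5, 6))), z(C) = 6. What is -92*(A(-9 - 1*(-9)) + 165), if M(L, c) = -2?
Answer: -15180 + 46*√6/3 ≈ -15142.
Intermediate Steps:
A(w) = -√(6 + w)/6 (A(w) = -√(w + 6)/6 = -√(6 + w)/6)
-92*(A(-9 - 1*(-9)) + 165) = -92*(-√(6 + (-9 - 1*(-9)))/6 + 165) = -92*(-√(6 + (-9 + 9))/6 + 165) = -92*(-√(6 + 0)/6 + 165) = -92*(-√6/6 + 165) = -92*(165 - √6/6) = -15180 + 46*√6/3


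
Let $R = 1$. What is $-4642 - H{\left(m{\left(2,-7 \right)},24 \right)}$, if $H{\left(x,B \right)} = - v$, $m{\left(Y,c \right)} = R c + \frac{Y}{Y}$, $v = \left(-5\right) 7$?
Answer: $-4677$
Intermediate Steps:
$v = -35$
$m{\left(Y,c \right)} = 1 + c$ ($m{\left(Y,c \right)} = 1 c + \frac{Y}{Y} = c + 1 = 1 + c$)
$H{\left(x,B \right)} = 35$ ($H{\left(x,B \right)} = \left(-1\right) \left(-35\right) = 35$)
$-4642 - H{\left(m{\left(2,-7 \right)},24 \right)} = -4642 - 35 = -4677$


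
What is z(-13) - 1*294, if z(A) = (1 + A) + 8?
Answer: -298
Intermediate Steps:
z(A) = 9 + A
z(-13) - 1*294 = (9 - 13) - 1*294 = -4 - 294 = -298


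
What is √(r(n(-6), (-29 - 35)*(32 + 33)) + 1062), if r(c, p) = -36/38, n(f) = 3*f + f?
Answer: 24*√665/19 ≈ 32.574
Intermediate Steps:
n(f) = 4*f
r(c, p) = -18/19 (r(c, p) = -36*1/38 = -18/19)
√(r(n(-6), (-29 - 35)*(32 + 33)) + 1062) = √(-18/19 + 1062) = √(20160/19) = 24*√665/19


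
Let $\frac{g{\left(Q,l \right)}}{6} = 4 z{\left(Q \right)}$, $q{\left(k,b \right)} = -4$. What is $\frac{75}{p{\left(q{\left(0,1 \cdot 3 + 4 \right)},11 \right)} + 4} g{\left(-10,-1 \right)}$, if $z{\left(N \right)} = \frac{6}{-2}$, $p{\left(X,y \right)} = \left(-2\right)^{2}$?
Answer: $-675$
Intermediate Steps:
$p{\left(X,y \right)} = 4$
$z{\left(N \right)} = -3$ ($z{\left(N \right)} = 6 \left(- \frac{1}{2}\right) = -3$)
$g{\left(Q,l \right)} = -72$ ($g{\left(Q,l \right)} = 6 \cdot 4 \left(-3\right) = 6 \left(-12\right) = -72$)
$\frac{75}{p{\left(q{\left(0,1 \cdot 3 + 4 \right)},11 \right)} + 4} g{\left(-10,-1 \right)} = \frac{75}{4 + 4} \left(-72\right) = \frac{75}{8} \left(-72\right) = -675$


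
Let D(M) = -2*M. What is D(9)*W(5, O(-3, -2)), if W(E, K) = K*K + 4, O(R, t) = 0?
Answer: -72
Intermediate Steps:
W(E, K) = 4 + K² (W(E, K) = K² + 4 = 4 + K²)
D(9)*W(5, O(-3, -2)) = (-2*9)*(4 + 0²) = -18*(4 + 0) = -18*4 = -72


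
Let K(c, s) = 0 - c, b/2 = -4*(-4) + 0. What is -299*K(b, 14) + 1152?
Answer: 10720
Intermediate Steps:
b = 32 (b = 2*(-4*(-4) + 0) = 2*(16 + 0) = 2*16 = 32)
K(c, s) = -c
-299*K(b, 14) + 1152 = -(-299)*32 + 1152 = -299*(-32) + 1152 = 9568 + 1152 = 10720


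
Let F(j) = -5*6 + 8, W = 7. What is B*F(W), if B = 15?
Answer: -330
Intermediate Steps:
F(j) = -22 (F(j) = -30 + 8 = -22)
B*F(W) = 15*(-22) = -330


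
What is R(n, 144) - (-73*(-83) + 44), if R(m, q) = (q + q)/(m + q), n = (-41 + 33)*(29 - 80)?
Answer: -140357/23 ≈ -6102.5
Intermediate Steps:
n = 408 (n = -8*(-51) = 408)
R(m, q) = 2*q/(m + q) (R(m, q) = (2*q)/(m + q) = 2*q/(m + q))
R(n, 144) - (-73*(-83) + 44) = 2*144/(408 + 144) - (-73*(-83) + 44) = 2*144/552 - (6059 + 44) = 2*144*(1/552) - 1*6103 = 12/23 - 6103 = -140357/23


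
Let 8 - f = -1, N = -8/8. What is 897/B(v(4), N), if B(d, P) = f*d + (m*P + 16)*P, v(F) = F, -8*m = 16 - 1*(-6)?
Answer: 52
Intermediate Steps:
m = -11/4 (m = -(16 - 1*(-6))/8 = -(16 + 6)/8 = -⅛*22 = -11/4 ≈ -2.7500)
N = -1 (N = -8*⅛ = -1)
f = 9 (f = 8 - 1*(-1) = 8 + 1 = 9)
B(d, P) = 9*d + P*(16 - 11*P/4) (B(d, P) = 9*d + (-11*P/4 + 16)*P = 9*d + (16 - 11*P/4)*P = 9*d + P*(16 - 11*P/4))
897/B(v(4), N) = 897/(9*4 + 16*(-1) - 11/4*(-1)²) = 897/(36 - 16 - 11/4*1) = 897/(36 - 16 - 11/4) = 897/(69/4) = 897*(4/69) = 52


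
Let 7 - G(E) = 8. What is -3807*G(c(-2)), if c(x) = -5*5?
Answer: 3807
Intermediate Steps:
c(x) = -25
G(E) = -1 (G(E) = 7 - 1*8 = 7 - 8 = -1)
-3807*G(c(-2)) = -3807*(-1) = 3807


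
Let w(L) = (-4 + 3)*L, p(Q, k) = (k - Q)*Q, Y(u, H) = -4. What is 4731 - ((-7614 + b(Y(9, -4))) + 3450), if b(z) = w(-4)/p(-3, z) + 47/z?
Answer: 106865/12 ≈ 8905.4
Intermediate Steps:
p(Q, k) = Q*(k - Q)
w(L) = -L
b(z) = 4/(-9 - 3*z) + 47/z (b(z) = (-1*(-4))/((-3*(z - 1*(-3)))) + 47/z = 4/((-3*(z + 3))) + 47/z = 4/((-3*(3 + z))) + 47/z = 4/(-9 - 3*z) + 47/z)
4731 - ((-7614 + b(Y(9, -4))) + 3450) = 4731 - ((-7614 + (1/3)*(423 + 137*(-4))/(-4*(3 - 4))) + 3450) = 4731 - ((-7614 + (1/3)*(-1/4)*(423 - 548)/(-1)) + 3450) = 4731 - ((-7614 + (1/3)*(-1/4)*(-1)*(-125)) + 3450) = 4731 - ((-7614 - 125/12) + 3450) = 4731 - (-91493/12 + 3450) = 4731 - 1*(-50093/12) = 4731 + 50093/12 = 106865/12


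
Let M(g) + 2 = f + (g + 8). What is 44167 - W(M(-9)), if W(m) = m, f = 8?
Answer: 44162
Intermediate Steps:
M(g) = 14 + g (M(g) = -2 + (8 + (g + 8)) = -2 + (8 + (8 + g)) = -2 + (16 + g) = 14 + g)
44167 - W(M(-9)) = 44167 - (14 - 9) = 44167 - 1*5 = 44167 - 5 = 44162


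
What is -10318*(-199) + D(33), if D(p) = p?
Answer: 2053315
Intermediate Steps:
-10318*(-199) + D(33) = -10318*(-199) + 33 = -1474*(-1393) + 33 = 2053282 + 33 = 2053315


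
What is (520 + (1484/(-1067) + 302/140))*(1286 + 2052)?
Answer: 64917485753/37345 ≈ 1.7383e+6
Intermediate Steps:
(520 + (1484/(-1067) + 302/140))*(1286 + 2052) = (520 + (1484*(-1/1067) + 302*(1/140)))*3338 = (520 + (-1484/1067 + 151/70))*3338 = (520 + 57237/74690)*3338 = (38896037/74690)*3338 = 64917485753/37345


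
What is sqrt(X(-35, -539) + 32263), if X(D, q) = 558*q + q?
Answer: I*sqrt(269038) ≈ 518.69*I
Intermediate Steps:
X(D, q) = 559*q
sqrt(X(-35, -539) + 32263) = sqrt(559*(-539) + 32263) = sqrt(-301301 + 32263) = sqrt(-269038) = I*sqrt(269038)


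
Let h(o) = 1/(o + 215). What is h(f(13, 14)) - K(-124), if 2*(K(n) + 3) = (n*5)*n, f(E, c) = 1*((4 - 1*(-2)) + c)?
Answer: -9032694/235 ≈ -38437.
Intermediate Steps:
f(E, c) = 6 + c (f(E, c) = 1*((4 + 2) + c) = 1*(6 + c) = 6 + c)
h(o) = 1/(215 + o)
K(n) = -3 + 5*n²/2 (K(n) = -3 + ((n*5)*n)/2 = -3 + ((5*n)*n)/2 = -3 + (5*n²)/2 = -3 + 5*n²/2)
h(f(13, 14)) - K(-124) = 1/(215 + (6 + 14)) - (-3 + (5/2)*(-124)²) = 1/(215 + 20) - (-3 + (5/2)*15376) = 1/235 - (-3 + 38440) = 1/235 - 1*38437 = 1/235 - 38437 = -9032694/235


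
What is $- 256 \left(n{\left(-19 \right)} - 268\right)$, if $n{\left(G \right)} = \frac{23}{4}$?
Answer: $67136$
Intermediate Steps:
$n{\left(G \right)} = \frac{23}{4}$ ($n{\left(G \right)} = 23 \cdot \frac{1}{4} = \frac{23}{4}$)
$- 256 \left(n{\left(-19 \right)} - 268\right) = - 256 \left(\frac{23}{4} - 268\right) = \left(-256\right) \left(- \frac{1049}{4}\right) = 67136$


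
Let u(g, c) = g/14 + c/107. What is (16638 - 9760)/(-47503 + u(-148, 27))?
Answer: -2575811/17793738 ≈ -0.14476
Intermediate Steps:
u(g, c) = g/14 + c/107 (u(g, c) = g*(1/14) + c*(1/107) = g/14 + c/107)
(16638 - 9760)/(-47503 + u(-148, 27)) = (16638 - 9760)/(-47503 + ((1/14)*(-148) + (1/107)*27)) = 6878/(-47503 + (-74/7 + 27/107)) = 6878/(-47503 - 7729/749) = 6878/(-35587476/749) = 6878*(-749/35587476) = -2575811/17793738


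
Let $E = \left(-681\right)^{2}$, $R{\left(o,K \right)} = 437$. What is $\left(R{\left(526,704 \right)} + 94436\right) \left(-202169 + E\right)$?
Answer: $24818017816$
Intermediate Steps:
$E = 463761$
$\left(R{\left(526,704 \right)} + 94436\right) \left(-202169 + E\right) = \left(437 + 94436\right) \left(-202169 + 463761\right) = 94873 \cdot 261592 = 24818017816$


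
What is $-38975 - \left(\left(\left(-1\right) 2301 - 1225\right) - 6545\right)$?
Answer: $-28904$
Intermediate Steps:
$-38975 - \left(\left(\left(-1\right) 2301 - 1225\right) - 6545\right) = -38975 - \left(\left(-2301 - 1225\right) - 6545\right) = -38975 - \left(-3526 - 6545\right) = -38975 - -10071 = -38975 + 10071 = -28904$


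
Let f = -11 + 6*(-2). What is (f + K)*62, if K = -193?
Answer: -13392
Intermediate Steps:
f = -23 (f = -11 - 12 = -23)
(f + K)*62 = (-23 - 193)*62 = -216*62 = -13392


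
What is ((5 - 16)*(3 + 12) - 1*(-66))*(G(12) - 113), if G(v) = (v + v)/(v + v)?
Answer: 11088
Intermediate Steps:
G(v) = 1 (G(v) = (2*v)/((2*v)) = (2*v)*(1/(2*v)) = 1)
((5 - 16)*(3 + 12) - 1*(-66))*(G(12) - 113) = ((5 - 16)*(3 + 12) - 1*(-66))*(1 - 113) = (-11*15 + 66)*(-112) = (-165 + 66)*(-112) = -99*(-112) = 11088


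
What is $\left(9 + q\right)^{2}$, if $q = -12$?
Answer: $9$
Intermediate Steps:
$\left(9 + q\right)^{2} = \left(9 - 12\right)^{2} = \left(-3\right)^{2} = 9$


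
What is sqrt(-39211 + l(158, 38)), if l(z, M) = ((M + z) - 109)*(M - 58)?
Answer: I*sqrt(40951) ≈ 202.36*I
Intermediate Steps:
l(z, M) = (-58 + M)*(-109 + M + z) (l(z, M) = (-109 + M + z)*(-58 + M) = (-58 + M)*(-109 + M + z))
sqrt(-39211 + l(158, 38)) = sqrt(-39211 + (6322 + 38**2 - 167*38 - 58*158 + 38*158)) = sqrt(-39211 + (6322 + 1444 - 6346 - 9164 + 6004)) = sqrt(-39211 - 1740) = sqrt(-40951) = I*sqrt(40951)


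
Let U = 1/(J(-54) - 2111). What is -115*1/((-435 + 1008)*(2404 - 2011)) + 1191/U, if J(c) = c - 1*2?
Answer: -581189614648/225189 ≈ -2.5809e+6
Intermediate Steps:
J(c) = -2 + c (J(c) = c - 2 = -2 + c)
U = -1/2167 (U = 1/((-2 - 54) - 2111) = 1/(-56 - 2111) = 1/(-2167) = -1/2167 ≈ -0.00046147)
-115*1/((-435 + 1008)*(2404 - 2011)) + 1191/U = -115*1/((-435 + 1008)*(2404 - 2011)) + 1191/(-1/2167) = -115/(393*573) + 1191*(-2167) = -115/225189 - 2580897 = -581189614648/225189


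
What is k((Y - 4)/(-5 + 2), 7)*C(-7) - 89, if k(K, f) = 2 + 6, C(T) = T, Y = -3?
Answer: -145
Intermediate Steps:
k(K, f) = 8
k((Y - 4)/(-5 + 2), 7)*C(-7) - 89 = 8*(-7) - 89 = -56 - 89 = -145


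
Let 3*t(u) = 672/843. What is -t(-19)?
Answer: -224/843 ≈ -0.26572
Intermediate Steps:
t(u) = 224/843 (t(u) = (672/843)/3 = (672*(1/843))/3 = (⅓)*(224/281) = 224/843)
-t(-19) = -1*224/843 = -224/843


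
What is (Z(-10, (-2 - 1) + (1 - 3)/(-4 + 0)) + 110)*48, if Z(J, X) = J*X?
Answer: 6480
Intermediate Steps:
(Z(-10, (-2 - 1) + (1 - 3)/(-4 + 0)) + 110)*48 = (-10*((-2 - 1) + (1 - 3)/(-4 + 0)) + 110)*48 = (-10*(-3 - 2/(-4)) + 110)*48 = (-10*(-3 - 2*(-¼)) + 110)*48 = (-10*(-3 + ½) + 110)*48 = (-10*(-5/2) + 110)*48 = (25 + 110)*48 = 135*48 = 6480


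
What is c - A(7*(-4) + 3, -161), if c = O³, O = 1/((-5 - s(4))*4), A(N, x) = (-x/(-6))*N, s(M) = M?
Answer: -31298401/46656 ≈ -670.83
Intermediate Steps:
A(N, x) = N*x/6 (A(N, x) = (-x*(-1)/6)*N = (-(-1)*x/6)*N = (x/6)*N = N*x/6)
O = -1/36 (O = 1/((-5 - 1*4)*4) = 1/((-5 - 4)*4) = 1/(-9*4) = 1/(-36) = -1/36 ≈ -0.027778)
c = -1/46656 (c = (-1/36)³ = -1/46656 ≈ -2.1433e-5)
c - A(7*(-4) + 3, -161) = -1/46656 - (7*(-4) + 3)*(-161)/6 = -1/46656 - (-28 + 3)*(-161)/6 = -1/46656 - (-25)*(-161)/6 = -1/46656 - 1*4025/6 = -1/46656 - 4025/6 = -31298401/46656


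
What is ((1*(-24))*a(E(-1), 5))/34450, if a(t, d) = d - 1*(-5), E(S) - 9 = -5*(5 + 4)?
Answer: -24/3445 ≈ -0.0069666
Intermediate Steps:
E(S) = -36 (E(S) = 9 - 5*(5 + 4) = 9 - 5*9 = 9 - 45 = -36)
a(t, d) = 5 + d (a(t, d) = d + 5 = 5 + d)
((1*(-24))*a(E(-1), 5))/34450 = ((1*(-24))*(5 + 5))/34450 = -24*10*(1/34450) = -240*1/34450 = -24/3445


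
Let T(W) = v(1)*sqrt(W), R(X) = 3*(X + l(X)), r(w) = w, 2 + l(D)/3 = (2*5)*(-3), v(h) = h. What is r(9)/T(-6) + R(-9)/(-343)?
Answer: 45/49 - 3*I*sqrt(6)/2 ≈ 0.91837 - 3.6742*I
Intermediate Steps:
l(D) = -96 (l(D) = -6 + 3*((2*5)*(-3)) = -6 + 3*(10*(-3)) = -6 + 3*(-30) = -6 - 90 = -96)
R(X) = -288 + 3*X (R(X) = 3*(X - 96) = 3*(-96 + X) = -288 + 3*X)
T(W) = sqrt(W) (T(W) = 1*sqrt(W) = sqrt(W))
r(9)/T(-6) + R(-9)/(-343) = 9/(sqrt(-6)) + (-288 + 3*(-9))/(-343) = 9/((I*sqrt(6))) + (-288 - 27)*(-1/343) = 9*(-I*sqrt(6)/6) - 315*(-1/343) = -3*I*sqrt(6)/2 + 45/49 = 45/49 - 3*I*sqrt(6)/2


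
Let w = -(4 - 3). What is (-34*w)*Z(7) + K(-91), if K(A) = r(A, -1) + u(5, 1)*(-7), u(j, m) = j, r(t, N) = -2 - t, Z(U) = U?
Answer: 292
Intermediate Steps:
w = -1 (w = -1*1 = -1)
K(A) = -37 - A (K(A) = (-2 - A) + 5*(-7) = (-2 - A) - 35 = -37 - A)
(-34*w)*Z(7) + K(-91) = -34*(-1)*7 + (-37 - 1*(-91)) = 34*7 + (-37 + 91) = 238 + 54 = 292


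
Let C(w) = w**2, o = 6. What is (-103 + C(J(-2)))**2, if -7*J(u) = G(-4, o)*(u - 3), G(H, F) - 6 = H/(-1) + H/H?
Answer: 4088484/2401 ≈ 1702.8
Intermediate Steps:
G(H, F) = 7 - H (G(H, F) = 6 + (H/(-1) + H/H) = 6 + (H*(-1) + 1) = 6 + (-H + 1) = 6 + (1 - H) = 7 - H)
J(u) = 33/7 - 11*u/7 (J(u) = -(7 - 1*(-4))*(u - 3)/7 = -(7 + 4)*(-3 + u)/7 = -11*(-3 + u)/7 = -(-33 + 11*u)/7 = 33/7 - 11*u/7)
(-103 + C(J(-2)))**2 = (-103 + (33/7 - 11/7*(-2))**2)**2 = (-103 + (33/7 + 22/7)**2)**2 = (-103 + (55/7)**2)**2 = (-103 + 3025/49)**2 = (-2022/49)**2 = 4088484/2401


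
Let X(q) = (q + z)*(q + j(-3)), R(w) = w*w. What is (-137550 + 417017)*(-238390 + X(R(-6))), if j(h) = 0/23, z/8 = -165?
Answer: -79540220738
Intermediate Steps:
z = -1320 (z = 8*(-165) = -1320)
j(h) = 0 (j(h) = 0*(1/23) = 0)
R(w) = w²
X(q) = q*(-1320 + q) (X(q) = (q - 1320)*(q + 0) = (-1320 + q)*q = q*(-1320 + q))
(-137550 + 417017)*(-238390 + X(R(-6))) = (-137550 + 417017)*(-238390 + (-6)²*(-1320 + (-6)²)) = 279467*(-238390 + 36*(-1320 + 36)) = 279467*(-238390 + 36*(-1284)) = 279467*(-238390 - 46224) = 279467*(-284614) = -79540220738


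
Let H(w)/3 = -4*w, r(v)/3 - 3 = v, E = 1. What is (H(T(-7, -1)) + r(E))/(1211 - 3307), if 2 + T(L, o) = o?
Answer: -3/131 ≈ -0.022901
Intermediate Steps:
T(L, o) = -2 + o
r(v) = 9 + 3*v
H(w) = -12*w (H(w) = 3*(-4*w) = -12*w)
(H(T(-7, -1)) + r(E))/(1211 - 3307) = (-12*(-2 - 1) + (9 + 3*1))/(1211 - 3307) = (-12*(-3) + (9 + 3))/(-2096) = (36 + 12)*(-1/2096) = 48*(-1/2096) = -3/131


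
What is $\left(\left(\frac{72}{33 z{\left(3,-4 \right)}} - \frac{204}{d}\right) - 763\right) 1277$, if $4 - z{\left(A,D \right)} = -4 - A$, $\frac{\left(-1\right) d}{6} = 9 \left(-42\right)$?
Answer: $- \frac{22279267336}{22869} \approx -9.7421 \cdot 10^{5}$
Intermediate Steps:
$d = 2268$ ($d = - 6 \cdot 9 \left(-42\right) = \left(-6\right) \left(-378\right) = 2268$)
$z{\left(A,D \right)} = 8 + A$ ($z{\left(A,D \right)} = 4 - \left(-4 - A\right) = 4 + \left(4 + A\right) = 8 + A$)
$\left(\left(\frac{72}{33 z{\left(3,-4 \right)}} - \frac{204}{d}\right) - 763\right) 1277 = \left(\left(\frac{72}{33 \left(8 + 3\right)} - \frac{204}{2268}\right) - 763\right) 1277 = \left(\left(\frac{72}{33 \cdot 11} - \frac{17}{189}\right) - 763\right) 1277 = \left(\left(\frac{72}{363} - \frac{17}{189}\right) - 763\right) 1277 = \left(\left(72 \cdot \frac{1}{363} - \frac{17}{189}\right) - 763\right) 1277 = \left(\left(\frac{24}{121} - \frac{17}{189}\right) - 763\right) 1277 = \left(\frac{2479}{22869} - 763\right) 1277 = \left(- \frac{17446568}{22869}\right) 1277 = - \frac{22279267336}{22869}$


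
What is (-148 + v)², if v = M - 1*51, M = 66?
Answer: 17689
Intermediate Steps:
v = 15 (v = 66 - 1*51 = 66 - 51 = 15)
(-148 + v)² = (-148 + 15)² = (-133)² = 17689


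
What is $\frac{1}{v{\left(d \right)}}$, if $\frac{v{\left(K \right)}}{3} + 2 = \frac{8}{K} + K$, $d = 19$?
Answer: $\frac{19}{993} \approx 0.019134$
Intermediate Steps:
$v{\left(K \right)} = -6 + 3 K + \frac{24}{K}$ ($v{\left(K \right)} = -6 + 3 \left(\frac{8}{K} + K\right) = -6 + 3 \left(K + \frac{8}{K}\right) = -6 + \left(3 K + \frac{24}{K}\right) = -6 + 3 K + \frac{24}{K}$)
$\frac{1}{v{\left(d \right)}} = \frac{1}{-6 + 3 \cdot 19 + \frac{24}{19}} = \frac{1}{-6 + 57 + 24 \cdot \frac{1}{19}} = \frac{1}{-6 + 57 + \frac{24}{19}} = \frac{1}{\frac{993}{19}} = \frac{19}{993}$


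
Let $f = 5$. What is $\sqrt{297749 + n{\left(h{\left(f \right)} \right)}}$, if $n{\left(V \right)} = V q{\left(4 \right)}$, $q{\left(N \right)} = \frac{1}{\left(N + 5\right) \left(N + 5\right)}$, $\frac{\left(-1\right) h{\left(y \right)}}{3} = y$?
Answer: $\frac{\sqrt{24117654}}{9} \approx 545.66$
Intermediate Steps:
$h{\left(y \right)} = - 3 y$
$q{\left(N \right)} = \frac{1}{\left(5 + N\right)^{2}}$ ($q{\left(N \right)} = \frac{1}{\left(5 + N\right) \left(5 + N\right)} = \frac{1}{\left(5 + N\right)^{2}}$)
$n{\left(V \right)} = \frac{V}{81}$ ($n{\left(V \right)} = \frac{V}{\left(5 + 4\right)^{2}} = \frac{V}{81}$)
$\sqrt{297749 + n{\left(h{\left(f \right)} \right)}} = \sqrt{297749 + \frac{\left(-3\right) 5}{81}} = \sqrt{297749 + \frac{1}{81} \left(-15\right)} = \sqrt{297749 - \frac{5}{27}} = \sqrt{\frac{8039218}{27}} = \frac{\sqrt{24117654}}{9}$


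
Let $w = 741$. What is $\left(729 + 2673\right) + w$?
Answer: $4143$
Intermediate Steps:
$\left(729 + 2673\right) + w = \left(729 + 2673\right) + 741 = 3402 + 741 = 4143$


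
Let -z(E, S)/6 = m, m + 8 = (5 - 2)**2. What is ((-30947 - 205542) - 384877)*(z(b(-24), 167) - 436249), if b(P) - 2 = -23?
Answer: 271074024330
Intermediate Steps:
b(P) = -21 (b(P) = 2 - 23 = -21)
m = 1 (m = -8 + (5 - 2)**2 = -8 + 3**2 = -8 + 9 = 1)
z(E, S) = -6 (z(E, S) = -6*1 = -6)
((-30947 - 205542) - 384877)*(z(b(-24), 167) - 436249) = ((-30947 - 205542) - 384877)*(-6 - 436249) = (-236489 - 384877)*(-436255) = -621366*(-436255) = 271074024330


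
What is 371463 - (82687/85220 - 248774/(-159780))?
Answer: 252898677422083/680822580 ≈ 3.7146e+5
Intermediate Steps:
371463 - (82687/85220 - 248774/(-159780)) = 371463 - (82687*(1/85220) - 248774*(-1/159780)) = 371463 - (82687/85220 + 124387/79890) = 371463 - 1*1720612457/680822580 = 371463 - 1720612457/680822580 = 252898677422083/680822580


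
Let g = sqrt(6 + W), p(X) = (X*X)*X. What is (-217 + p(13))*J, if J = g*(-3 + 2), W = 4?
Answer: -1980*sqrt(10) ≈ -6261.3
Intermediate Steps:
p(X) = X**3 (p(X) = X**2*X = X**3)
g = sqrt(10) (g = sqrt(6 + 4) = sqrt(10) ≈ 3.1623)
J = -sqrt(10) (J = sqrt(10)*(-3 + 2) = sqrt(10)*(-1) = -sqrt(10) ≈ -3.1623)
(-217 + p(13))*J = (-217 + 13**3)*(-sqrt(10)) = (-217 + 2197)*(-sqrt(10)) = 1980*(-sqrt(10)) = -1980*sqrt(10)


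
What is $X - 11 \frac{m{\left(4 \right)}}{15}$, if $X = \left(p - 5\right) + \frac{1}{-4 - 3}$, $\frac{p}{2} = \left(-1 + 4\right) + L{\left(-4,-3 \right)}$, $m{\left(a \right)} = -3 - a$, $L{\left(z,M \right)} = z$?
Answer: $- \frac{211}{105} \approx -2.0095$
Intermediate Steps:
$p = -2$ ($p = 2 \left(\left(-1 + 4\right) - 4\right) = 2 \left(3 - 4\right) = 2 \left(-1\right) = -2$)
$X = - \frac{50}{7}$ ($X = \left(-2 - 5\right) + \frac{1}{-4 - 3} = -7 + \frac{1}{-7} = -7 - \frac{1}{7} = - \frac{50}{7} \approx -7.1429$)
$X - 11 \frac{m{\left(4 \right)}}{15} = - \frac{50}{7} - 11 \frac{-3 - 4}{15} = - \frac{50}{7} - 11 \left(-3 - 4\right) \frac{1}{15} = - \frac{50}{7} - 11 \left(\left(-7\right) \frac{1}{15}\right) = - \frac{50}{7} - - \frac{77}{15} = - \frac{50}{7} + \frac{77}{15} = - \frac{211}{105}$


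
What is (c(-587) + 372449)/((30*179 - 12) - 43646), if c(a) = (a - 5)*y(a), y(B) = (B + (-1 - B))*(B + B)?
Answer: 322559/38288 ≈ 8.4245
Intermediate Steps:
y(B) = -2*B
c(a) = -2*a*(-5 + a) (c(a) = (a - 5)*(-2*a) = (-5 + a)*(-2*a) = -2*a*(-5 + a))
(c(-587) + 372449)/((30*179 - 12) - 43646) = (2*(-587)*(5 - 1*(-587)) + 372449)/((30*179 - 12) - 43646) = (2*(-587)*(5 + 587) + 372449)/((5370 - 12) - 43646) = (2*(-587)*592 + 372449)/(5358 - 43646) = (-695008 + 372449)/(-38288) = -322559*(-1/38288) = 322559/38288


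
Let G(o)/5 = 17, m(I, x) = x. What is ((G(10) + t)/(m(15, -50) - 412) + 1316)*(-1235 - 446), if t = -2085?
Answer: -512698276/231 ≈ -2.2195e+6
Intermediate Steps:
G(o) = 85 (G(o) = 5*17 = 85)
((G(10) + t)/(m(15, -50) - 412) + 1316)*(-1235 - 446) = ((85 - 2085)/(-50 - 412) + 1316)*(-1235 - 446) = (-2000/(-462) + 1316)*(-1681) = (-2000*(-1/462) + 1316)*(-1681) = (1000/231 + 1316)*(-1681) = (304996/231)*(-1681) = -512698276/231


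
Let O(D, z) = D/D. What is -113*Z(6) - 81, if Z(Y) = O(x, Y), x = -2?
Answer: -194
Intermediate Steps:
O(D, z) = 1
Z(Y) = 1
-113*Z(6) - 81 = -113*1 - 81 = -113 - 81 = -194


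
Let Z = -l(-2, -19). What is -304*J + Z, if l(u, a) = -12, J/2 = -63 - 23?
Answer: 52300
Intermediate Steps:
J = -172 (J = 2*(-63 - 23) = 2*(-86) = -172)
Z = 12 (Z = -1*(-12) = 12)
-304*J + Z = -304*(-172) + 12 = 52288 + 12 = 52300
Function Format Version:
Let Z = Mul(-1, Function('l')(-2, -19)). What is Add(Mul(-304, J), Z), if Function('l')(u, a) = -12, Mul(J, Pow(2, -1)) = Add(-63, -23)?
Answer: 52300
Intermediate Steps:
J = -172 (J = Mul(2, Add(-63, -23)) = Mul(2, -86) = -172)
Z = 12 (Z = Mul(-1, -12) = 12)
Add(Mul(-304, J), Z) = Add(Mul(-304, -172), 12) = Add(52288, 12) = 52300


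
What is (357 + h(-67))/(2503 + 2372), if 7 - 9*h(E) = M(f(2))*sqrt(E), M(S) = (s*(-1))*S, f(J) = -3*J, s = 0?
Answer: 644/8775 ≈ 0.073390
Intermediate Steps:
M(S) = 0 (M(S) = (0*(-1))*S = 0*S = 0)
h(E) = 7/9 (h(E) = 7/9 - 0*sqrt(E) = 7/9 - 1/9*0 = 7/9 + 0 = 7/9)
(357 + h(-67))/(2503 + 2372) = (357 + 7/9)/(2503 + 2372) = (3220/9)/4875 = (3220/9)*(1/4875) = 644/8775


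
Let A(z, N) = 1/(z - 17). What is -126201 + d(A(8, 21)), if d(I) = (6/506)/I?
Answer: -31928880/253 ≈ -1.2620e+5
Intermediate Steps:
A(z, N) = 1/(-17 + z)
d(I) = 3/(253*I) (d(I) = (6*(1/506))/I = 3/(253*I))
-126201 + d(A(8, 21)) = -126201 + 3/(253*(1/(-17 + 8))) = -126201 + 3/(253*(1/(-9))) = -126201 + 3/(253*(-⅑)) = -126201 + (3/253)*(-9) = -126201 - 27/253 = -31928880/253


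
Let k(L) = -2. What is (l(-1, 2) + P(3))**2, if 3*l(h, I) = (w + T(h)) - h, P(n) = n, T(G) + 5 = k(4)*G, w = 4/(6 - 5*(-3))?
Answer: 22801/3969 ≈ 5.7448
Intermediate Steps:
w = 4/21 (w = 4/(6 + 15) = 4/21 ≈ 0.19048)
T(G) = -5 - 2*G
l(h, I) = -101/63 - h (l(h, I) = ((4/21 + (-5 - 2*h)) - h)/3 = ((-101/21 - 2*h) - h)/3 = (-101/21 - 3*h)/3 = -101/63 - h)
(l(-1, 2) + P(3))**2 = ((-101/63 - 1*(-1)) + 3)**2 = ((-101/63 + 1) + 3)**2 = (-38/63 + 3)**2 = (151/63)**2 = 22801/3969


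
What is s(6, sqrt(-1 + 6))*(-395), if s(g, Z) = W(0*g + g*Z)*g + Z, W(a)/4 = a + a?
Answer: -114155*sqrt(5) ≈ -2.5526e+5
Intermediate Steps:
W(a) = 8*a (W(a) = 4*(a + a) = 4*(2*a) = 8*a)
s(g, Z) = Z + 8*Z*g**2 (s(g, Z) = (8*(0*g + g*Z))*g + Z = (8*(0 + Z*g))*g + Z = (8*(Z*g))*g + Z = (8*Z*g)*g + Z = 8*Z*g**2 + Z = Z + 8*Z*g**2)
s(6, sqrt(-1 + 6))*(-395) = (sqrt(-1 + 6)*(1 + 8*6**2))*(-395) = (sqrt(5)*(1 + 8*36))*(-395) = (sqrt(5)*(1 + 288))*(-395) = (sqrt(5)*289)*(-395) = (289*sqrt(5))*(-395) = -114155*sqrt(5)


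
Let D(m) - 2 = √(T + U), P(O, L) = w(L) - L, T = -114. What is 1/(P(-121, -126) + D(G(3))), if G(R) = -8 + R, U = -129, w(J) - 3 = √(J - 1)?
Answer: 1/(131 + I*√127 + 9*I*√3) ≈ 0.0073257 - 0.0015019*I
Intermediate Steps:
w(J) = 3 + √(-1 + J) (w(J) = 3 + √(J - 1) = 3 + √(-1 + J))
P(O, L) = 3 + √(-1 + L) - L (P(O, L) = (3 + √(-1 + L)) - L = 3 + √(-1 + L) - L)
D(m) = 2 + 9*I*√3 (D(m) = 2 + √(-114 - 129) = 2 + √(-243) = 2 + 9*I*√3)
1/(P(-121, -126) + D(G(3))) = 1/((3 + √(-1 - 126) - 1*(-126)) + (2 + 9*I*√3)) = 1/((3 + √(-127) + 126) + (2 + 9*I*√3)) = 1/((3 + I*√127 + 126) + (2 + 9*I*√3)) = 1/((129 + I*√127) + (2 + 9*I*√3)) = 1/(131 + I*√127 + 9*I*√3)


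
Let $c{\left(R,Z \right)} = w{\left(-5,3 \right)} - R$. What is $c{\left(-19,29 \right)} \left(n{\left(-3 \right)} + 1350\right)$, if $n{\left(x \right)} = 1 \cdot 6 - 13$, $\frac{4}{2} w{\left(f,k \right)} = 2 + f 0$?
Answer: $26860$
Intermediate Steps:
$w{\left(f,k \right)} = 1$ ($w{\left(f,k \right)} = \frac{2 + f 0}{2} = \frac{2 + 0}{2} = \frac{1}{2} \cdot 2 = 1$)
$n{\left(x \right)} = -7$ ($n{\left(x \right)} = 6 - 13 = -7$)
$c{\left(R,Z \right)} = 1 - R$
$c{\left(-19,29 \right)} \left(n{\left(-3 \right)} + 1350\right) = \left(1 - -19\right) \left(-7 + 1350\right) = \left(1 + 19\right) 1343 = 20 \cdot 1343 = 26860$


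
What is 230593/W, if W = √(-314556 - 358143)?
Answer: -230593*I*√672699/672699 ≈ -281.15*I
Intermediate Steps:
W = I*√672699 (W = √(-672699) = I*√672699 ≈ 820.18*I)
230593/W = 230593/((I*√672699)) = 230593*(-I*√672699/672699) = -230593*I*√672699/672699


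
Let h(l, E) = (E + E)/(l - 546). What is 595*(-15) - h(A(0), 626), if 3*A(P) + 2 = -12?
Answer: -3685086/413 ≈ -8922.7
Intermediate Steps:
A(P) = -14/3 (A(P) = -⅔ + (⅓)*(-12) = -⅔ - 4 = -14/3)
h(l, E) = 2*E/(-546 + l) (h(l, E) = (2*E)/(-546 + l) = 2*E/(-546 + l))
595*(-15) - h(A(0), 626) = 595*(-15) - 2*626/(-546 - 14/3) = -8925 - 2*626/(-1652/3) = -8925 - 2*626*(-3)/1652 = -8925 - 1*(-939/413) = -8925 + 939/413 = -3685086/413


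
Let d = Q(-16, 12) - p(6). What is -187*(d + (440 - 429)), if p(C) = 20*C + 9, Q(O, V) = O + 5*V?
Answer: 13838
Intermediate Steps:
p(C) = 9 + 20*C
d = -85 (d = (-16 + 5*12) - (9 + 20*6) = (-16 + 60) - (9 + 120) = 44 - 1*129 = 44 - 129 = -85)
-187*(d + (440 - 429)) = -187*(-85 + (440 - 429)) = -187*(-85 + 11) = -187*(-74) = 13838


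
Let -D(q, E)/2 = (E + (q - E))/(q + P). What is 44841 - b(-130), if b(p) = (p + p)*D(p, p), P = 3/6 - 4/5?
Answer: 57751823/1303 ≈ 44322.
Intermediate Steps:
P = -3/10 (P = 3*(⅙) - 4*⅕ = ½ - ⅘ = -3/10 ≈ -0.30000)
D(q, E) = -2*q/(-3/10 + q) (D(q, E) = -2*(E + (q - E))/(q - 3/10) = -2*q/(-3/10 + q))
b(p) = -40*p²/(-3 + 10*p) (b(p) = (p + p)*(-20*p/(-3 + 10*p)) = (2*p)*(-20*p/(-3 + 10*p)) = -40*p²/(-3 + 10*p))
44841 - b(-130) = 44841 - (-40)*(-130)²/(-3 + 10*(-130)) = 44841 - (-40)*16900/(-3 - 1300) = 44841 - (-40)*16900/(-1303) = 44841 - (-40)*16900*(-1)/1303 = 44841 - 1*676000/1303 = 44841 - 676000/1303 = 57751823/1303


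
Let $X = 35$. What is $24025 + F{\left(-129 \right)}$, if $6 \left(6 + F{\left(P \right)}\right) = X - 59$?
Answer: $24015$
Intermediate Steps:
$F{\left(P \right)} = -10$ ($F{\left(P \right)} = -6 + \frac{35 - 59}{6} = -6 + \frac{1}{6} \left(-24\right) = -6 - 4 = -10$)
$24025 + F{\left(-129 \right)} = 24025 - 10 = 24015$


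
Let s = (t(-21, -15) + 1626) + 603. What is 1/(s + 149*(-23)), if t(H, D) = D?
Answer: -1/1213 ≈ -0.00082440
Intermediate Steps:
s = 2214 (s = (-15 + 1626) + 603 = 1611 + 603 = 2214)
1/(s + 149*(-23)) = 1/(2214 + 149*(-23)) = 1/(2214 - 3427) = 1/(-1213) = -1/1213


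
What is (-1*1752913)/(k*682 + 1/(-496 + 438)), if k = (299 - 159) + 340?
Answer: -101668954/18986879 ≈ -5.3547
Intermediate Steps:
k = 480 (k = 140 + 340 = 480)
(-1*1752913)/(k*682 + 1/(-496 + 438)) = (-1*1752913)/(480*682 + 1/(-496 + 438)) = -1752913/(327360 + 1/(-58)) = -1752913/(327360 - 1/58) = -1752913/18986879/58 = -1752913*58/18986879 = -101668954/18986879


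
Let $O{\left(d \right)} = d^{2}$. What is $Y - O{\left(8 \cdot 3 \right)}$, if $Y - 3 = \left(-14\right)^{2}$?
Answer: $-377$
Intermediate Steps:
$Y = 199$ ($Y = 3 + \left(-14\right)^{2} = 3 + 196 = 199$)
$Y - O{\left(8 \cdot 3 \right)} = 199 - \left(8 \cdot 3\right)^{2} = 199 - 24^{2} = 199 - 576 = -377$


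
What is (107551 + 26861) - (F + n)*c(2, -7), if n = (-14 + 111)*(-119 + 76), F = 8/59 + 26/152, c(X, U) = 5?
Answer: 696210353/4484 ≈ 1.5527e+5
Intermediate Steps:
F = 1375/4484 (F = 8*(1/59) + 26*(1/152) = 8/59 + 13/76 = 1375/4484 ≈ 0.30665)
n = -4171 (n = 97*(-43) = -4171)
(107551 + 26861) - (F + n)*c(2, -7) = (107551 + 26861) - (1375/4484 - 4171)*5 = 134412 - (-18701389)*5/4484 = 134412 - 1*(-93506945/4484) = 134412 + 93506945/4484 = 696210353/4484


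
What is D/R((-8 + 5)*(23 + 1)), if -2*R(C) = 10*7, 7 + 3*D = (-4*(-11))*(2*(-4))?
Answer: 359/105 ≈ 3.4190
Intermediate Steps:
D = -359/3 (D = -7/3 + ((-4*(-11))*(2*(-4)))/3 = -7/3 + (44*(-8))/3 = -7/3 + (1/3)*(-352) = -7/3 - 352/3 = -359/3 ≈ -119.67)
R(C) = -35 (R(C) = -5*7 = -1/2*70 = -35)
D/R((-8 + 5)*(23 + 1)) = -359/3/(-35) = -359/3*(-1/35) = 359/105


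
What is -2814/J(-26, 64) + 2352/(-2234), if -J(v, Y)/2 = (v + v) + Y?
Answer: 519169/4468 ≈ 116.20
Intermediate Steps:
J(v, Y) = -4*v - 2*Y (J(v, Y) = -2*((v + v) + Y) = -2*(2*v + Y) = -2*(Y + 2*v) = -4*v - 2*Y)
-2814/J(-26, 64) + 2352/(-2234) = -2814/(-4*(-26) - 2*64) + 2352/(-2234) = -2814/(104 - 128) + 2352*(-1/2234) = -2814/(-24) - 1176/1117 = -2814*(-1/24) - 1176/1117 = 469/4 - 1176/1117 = 519169/4468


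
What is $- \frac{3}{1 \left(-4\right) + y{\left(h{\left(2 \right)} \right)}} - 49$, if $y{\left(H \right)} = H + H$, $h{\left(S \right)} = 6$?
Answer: $- \frac{395}{8} \approx -49.375$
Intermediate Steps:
$y{\left(H \right)} = 2 H$
$- \frac{3}{1 \left(-4\right) + y{\left(h{\left(2 \right)} \right)}} - 49 = - \frac{3}{1 \left(-4\right) + 2 \cdot 6} - 49 = - \frac{3}{-4 + 12} - 49 = - \frac{3}{8} - 49 = - \frac{395}{8}$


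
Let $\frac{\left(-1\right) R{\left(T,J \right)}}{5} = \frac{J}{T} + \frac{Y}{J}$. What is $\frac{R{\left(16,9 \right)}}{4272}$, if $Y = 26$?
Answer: $- \frac{2485}{615168} \approx -0.0040395$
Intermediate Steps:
$R{\left(T,J \right)} = - \frac{130}{J} - \frac{5 J}{T}$ ($R{\left(T,J \right)} = - 5 \left(\frac{J}{T} + \frac{26}{J}\right) = - 5 \left(\frac{26}{J} + \frac{J}{T}\right) = - \frac{130}{J} - \frac{5 J}{T}$)
$\frac{R{\left(16,9 \right)}}{4272} = \frac{- \frac{130}{9} - \frac{45}{16}}{4272} = \left(\left(-130\right) \frac{1}{9} - 45 \cdot \frac{1}{16}\right) \frac{1}{4272} = \left(- \frac{130}{9} - \frac{45}{16}\right) \frac{1}{4272} = \left(- \frac{2485}{144}\right) \frac{1}{4272} = - \frac{2485}{615168}$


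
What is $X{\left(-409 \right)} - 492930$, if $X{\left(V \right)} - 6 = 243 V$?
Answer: $-592311$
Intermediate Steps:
$X{\left(V \right)} = 6 + 243 V$
$X{\left(-409 \right)} - 492930 = \left(6 + 243 \left(-409\right)\right) - 492930 = \left(6 - 99387\right) - 492930 = -99381 - 492930 = -592311$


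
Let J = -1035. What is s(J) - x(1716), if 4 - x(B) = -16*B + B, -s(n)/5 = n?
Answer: -20569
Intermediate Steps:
s(n) = -5*n
x(B) = 4 + 15*B (x(B) = 4 - (-16*B + B) = 4 - (-15)*B = 4 + 15*B)
s(J) - x(1716) = -5*(-1035) - (4 + 15*1716) = 5175 - (4 + 25740) = 5175 - 1*25744 = 5175 - 25744 = -20569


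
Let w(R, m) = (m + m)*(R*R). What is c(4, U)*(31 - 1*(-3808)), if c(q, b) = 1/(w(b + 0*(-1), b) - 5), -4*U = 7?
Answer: -122848/503 ≈ -244.23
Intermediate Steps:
U = -7/4 (U = -1/4*7 = -7/4 ≈ -1.7500)
w(R, m) = 2*m*R**2 (w(R, m) = (2*m)*R**2 = 2*m*R**2)
c(q, b) = 1/(-5 + 2*b**3) (c(q, b) = 1/(2*b*(b + 0*(-1))**2 - 5) = 1/(2*b*(b + 0)**2 - 5) = 1/(2*b*b**2 - 5) = 1/(2*b**3 - 5) = 1/(-5 + 2*b**3))
c(4, U)*(31 - 1*(-3808)) = (31 - 1*(-3808))/(-5 + 2*(-7/4)**3) = (31 + 3808)/(-5 + 2*(-343/64)) = 3839/(-5 - 343/32) = 3839/(-503/32) = -32/503*3839 = -122848/503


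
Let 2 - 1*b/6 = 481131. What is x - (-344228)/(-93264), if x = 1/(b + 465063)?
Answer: -69468402281/18821537892 ≈ -3.6909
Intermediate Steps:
b = -2886774 (b = 12 - 6*481131 = 12 - 2886786 = -2886774)
x = -1/2421711 (x = 1/(-2886774 + 465063) = 1/(-2421711) = -1/2421711 ≈ -4.1293e-7)
x - (-344228)/(-93264) = -1/2421711 - (-344228)/(-93264) = -1/2421711 - (-344228)*(-1)/93264 = -1/2421711 - 1*86057/23316 = -1/2421711 - 86057/23316 = -69468402281/18821537892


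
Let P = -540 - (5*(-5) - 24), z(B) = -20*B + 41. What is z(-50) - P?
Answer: 1532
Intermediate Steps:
z(B) = 41 - 20*B
P = -491 (P = -540 - (-25 - 24) = -540 - 1*(-49) = -540 + 49 = -491)
z(-50) - P = (41 - 20*(-50)) - 1*(-491) = (41 + 1000) + 491 = 1041 + 491 = 1532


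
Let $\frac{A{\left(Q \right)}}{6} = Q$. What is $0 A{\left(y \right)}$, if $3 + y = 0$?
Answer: $0$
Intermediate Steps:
$y = -3$ ($y = -3 + 0 = -3$)
$A{\left(Q \right)} = 6 Q$
$0 A{\left(y \right)} = 0 \cdot 6 \left(-3\right) = 0 \left(-18\right) = 0$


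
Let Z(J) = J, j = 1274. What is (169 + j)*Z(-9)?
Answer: -12987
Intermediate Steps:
(169 + j)*Z(-9) = (169 + 1274)*(-9) = 1443*(-9) = -12987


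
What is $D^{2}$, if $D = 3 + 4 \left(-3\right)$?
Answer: $81$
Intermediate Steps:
$D = -9$ ($D = 3 - 12 = -9$)
$D^{2} = \left(-9\right)^{2} = 81$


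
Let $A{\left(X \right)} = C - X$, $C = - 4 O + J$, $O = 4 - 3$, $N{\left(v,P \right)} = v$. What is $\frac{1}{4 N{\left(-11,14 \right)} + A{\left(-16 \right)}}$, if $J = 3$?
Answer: $- \frac{1}{29} \approx -0.034483$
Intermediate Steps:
$O = 1$
$C = -1$ ($C = \left(-4\right) 1 + 3 = -4 + 3 = -1$)
$A{\left(X \right)} = -1 - X$
$\frac{1}{4 N{\left(-11,14 \right)} + A{\left(-16 \right)}} = \frac{1}{4 \left(-11\right) - -15} = \frac{1}{-44 + \left(-1 + 16\right)} = \frac{1}{-44 + 15} = \frac{1}{-29} = - \frac{1}{29}$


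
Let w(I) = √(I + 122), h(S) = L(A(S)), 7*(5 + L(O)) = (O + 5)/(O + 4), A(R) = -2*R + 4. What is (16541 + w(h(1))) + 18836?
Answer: 35377 + √4218/6 ≈ 35388.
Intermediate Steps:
A(R) = 4 - 2*R
L(O) = -5 + (5 + O)/(7*(4 + O)) (L(O) = -5 + ((O + 5)/(O + 4))/7 = -5 + ((5 + O)/(4 + O))/7 = -5 + (5 + O)/(7*(4 + O)))
h(S) = (-271 + 68*S)/(7*(8 - 2*S)) (h(S) = (-135 - 34*(4 - 2*S))/(7*(4 + (4 - 2*S))) = (-135 + (-136 + 68*S))/(7*(8 - 2*S)) = (-271 + 68*S)/(7*(8 - 2*S)))
w(I) = √(122 + I)
(16541 + w(h(1))) + 18836 = (16541 + √(122 + (271 - 68*1)/(14*(-4 + 1)))) + 18836 = (16541 + √(122 + (1/14)*(271 - 68)/(-3))) + 18836 = (16541 + √(122 + (1/14)*(-⅓)*203)) + 18836 = (16541 + √(122 - 29/6)) + 18836 = (16541 + √(703/6)) + 18836 = (16541 + √4218/6) + 18836 = 35377 + √4218/6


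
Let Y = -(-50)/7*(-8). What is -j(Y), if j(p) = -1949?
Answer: 1949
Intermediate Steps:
Y = -400/7 (Y = -(-50)/7*(-8) = -5*(-10/7)*(-8) = (50/7)*(-8) = -400/7 ≈ -57.143)
-j(Y) = -1*(-1949) = 1949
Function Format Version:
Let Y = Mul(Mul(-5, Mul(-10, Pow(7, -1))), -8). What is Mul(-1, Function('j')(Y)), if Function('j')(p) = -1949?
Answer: 1949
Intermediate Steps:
Y = Rational(-400, 7) (Y = Mul(Mul(-5, Mul(-10, Rational(1, 7))), -8) = Mul(Mul(-5, Rational(-10, 7)), -8) = Mul(Rational(50, 7), -8) = Rational(-400, 7) ≈ -57.143)
Mul(-1, Function('j')(Y)) = Mul(-1, -1949) = 1949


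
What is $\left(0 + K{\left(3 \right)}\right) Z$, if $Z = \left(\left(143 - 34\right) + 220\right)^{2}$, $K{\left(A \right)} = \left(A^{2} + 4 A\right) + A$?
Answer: $2597784$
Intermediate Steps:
$K{\left(A \right)} = A^{2} + 5 A$
$Z = 108241$ ($Z = \left(\left(143 - 34\right) + 220\right)^{2} = \left(109 + 220\right)^{2} = 329^{2} = 108241$)
$\left(0 + K{\left(3 \right)}\right) Z = \left(0 + 3 \left(5 + 3\right)\right) 108241 = \left(0 + 3 \cdot 8\right) 108241 = \left(0 + 24\right) 108241 = 24 \cdot 108241 = 2597784$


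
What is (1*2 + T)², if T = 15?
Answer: 289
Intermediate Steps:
(1*2 + T)² = (1*2 + 15)² = (2 + 15)² = 17² = 289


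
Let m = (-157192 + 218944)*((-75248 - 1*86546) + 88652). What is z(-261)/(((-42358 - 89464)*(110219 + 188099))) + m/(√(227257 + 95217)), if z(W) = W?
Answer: 261/39324875396 - 2258332392*√322474/161237 ≈ -7.9537e+6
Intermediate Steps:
m = -4516664784 (m = 61752*((-75248 - 86546) + 88652) = 61752*(-161794 + 88652) = 61752*(-73142) = -4516664784)
z(-261)/(((-42358 - 89464)*(110219 + 188099))) + m/(√(227257 + 95217)) = -261*1/((-42358 - 89464)*(110219 + 188099)) - 4516664784/√(227257 + 95217) = -261/((-131822*298318)) - 4516664784*√322474/322474 = -261/(-39324875396) - 2258332392*√322474/161237 = -261*(-1/39324875396) - 2258332392*√322474/161237 = 261/39324875396 - 2258332392*√322474/161237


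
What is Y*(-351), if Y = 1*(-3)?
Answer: 1053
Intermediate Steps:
Y = -3
Y*(-351) = -3*(-351) = 1053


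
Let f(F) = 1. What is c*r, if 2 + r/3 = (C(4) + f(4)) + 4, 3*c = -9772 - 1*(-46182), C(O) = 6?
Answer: 327690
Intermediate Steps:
c = 36410/3 (c = (-9772 - 1*(-46182))/3 = (-9772 + 46182)/3 = (1/3)*36410 = 36410/3 ≈ 12137.)
r = 27 (r = -6 + 3*((6 + 1) + 4) = -6 + 3*(7 + 4) = -6 + 3*11 = -6 + 33 = 27)
c*r = (36410/3)*27 = 327690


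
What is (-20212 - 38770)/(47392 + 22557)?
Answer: -5362/6359 ≈ -0.84321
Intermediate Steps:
(-20212 - 38770)/(47392 + 22557) = -58982/69949 = -58982*1/69949 = -5362/6359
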